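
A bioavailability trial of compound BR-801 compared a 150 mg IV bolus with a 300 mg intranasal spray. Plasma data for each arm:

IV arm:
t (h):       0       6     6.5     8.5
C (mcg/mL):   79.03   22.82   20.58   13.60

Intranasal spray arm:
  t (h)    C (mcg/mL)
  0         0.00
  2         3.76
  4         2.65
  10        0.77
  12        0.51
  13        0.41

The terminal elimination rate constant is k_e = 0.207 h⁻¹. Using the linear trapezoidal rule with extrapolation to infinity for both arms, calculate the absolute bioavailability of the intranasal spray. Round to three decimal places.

Trapezoidal AUC_0→8.5 (IV):
  [0→6]: (79.03+22.82)/2 × 6 = 305.55
  [6→6.5]: (22.82+20.58)/2 × 0.5 = 10.85
  [6.5→8.5]: (20.58+13.60)/2 × 2 = 34.18
  Sum = 350.58 mcg/mL·h
IV tail: 13.60/0.207 = 65.700; AUC_iv,0→∞ = 350.58 + 65.700 = 416.28 mcg/mL·h
Trapezoidal AUC_0→13 (intranasal spray):
  [0→2]: (0.00+3.76)/2 × 2 = 3.76
  [2→4]: (3.76+2.65)/2 × 2 = 6.41
  [4→10]: (2.65+0.77)/2 × 6 = 10.26
  [10→12]: (0.77+0.51)/2 × 2 = 1.28
  [12→13]: (0.51+0.41)/2 × 1 = 0.46
  Sum = 22.17 mcg/mL·h
intranasal spray tail: 0.41/0.207 = 1.981; AUC_ev,0→∞ = 22.17 + 1.981 = 24.151 mcg/mL·h
F = (AUC_ev/D_ev)/(AUC_iv/D_iv) = (24.151/300)/(416.28/150) = 0.0805033/2.7752 = 0.0290

F = 0.029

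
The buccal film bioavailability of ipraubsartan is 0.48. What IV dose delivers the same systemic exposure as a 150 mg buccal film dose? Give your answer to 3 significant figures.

D_iv = 72.0 mg

Systemic exposure from an extravascular dose = F × D_ev, so the equivalent IV dose is F × D_ev.
D_iv = F × D_ev = 0.48 × 150 = 72 mg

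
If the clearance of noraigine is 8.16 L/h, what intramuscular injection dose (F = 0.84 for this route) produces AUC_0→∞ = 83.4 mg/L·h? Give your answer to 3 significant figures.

Dose = CL × AUC_0→∞ / F
     = 8.16 × 83.4 / 0.84 = 810.171 mg

Dose = 810 mg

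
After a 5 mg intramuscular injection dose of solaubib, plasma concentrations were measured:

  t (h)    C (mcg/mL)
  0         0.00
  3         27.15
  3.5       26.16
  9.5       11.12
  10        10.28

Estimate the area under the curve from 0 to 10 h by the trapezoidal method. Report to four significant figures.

AUC = 171.2 mcg/mL·h

Trapezoidal AUC_0→10:
  [0→3]: (0.00+27.15)/2 × 3 = 40.725
  [3→3.5]: (27.15+26.16)/2 × 0.5 = 13.3275
  [3.5→9.5]: (26.16+11.12)/2 × 6 = 111.84
  [9.5→10]: (11.12+10.28)/2 × 0.5 = 5.35
  Sum = 171.2425 mcg/mL·h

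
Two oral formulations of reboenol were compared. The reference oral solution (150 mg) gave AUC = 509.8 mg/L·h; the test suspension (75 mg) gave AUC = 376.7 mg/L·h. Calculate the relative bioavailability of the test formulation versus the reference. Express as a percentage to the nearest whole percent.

F_rel = 148%

F_rel = (AUC_test/D_test) / (AUC_ref/D_ref)
      = (376.7/75) / (509.8/150)
      = 5.02267 / 3.39867 = 1.4778 = 147.78%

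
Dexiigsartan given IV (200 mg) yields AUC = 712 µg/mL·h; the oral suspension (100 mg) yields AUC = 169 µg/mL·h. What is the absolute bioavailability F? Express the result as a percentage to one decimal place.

F = (AUC_ev / D_ev) / (AUC_iv / D_iv)
  = (169/100) / (712/200)
  = 1.69 / 3.56 = 0.4747
  = 47.47%

F = 47.5%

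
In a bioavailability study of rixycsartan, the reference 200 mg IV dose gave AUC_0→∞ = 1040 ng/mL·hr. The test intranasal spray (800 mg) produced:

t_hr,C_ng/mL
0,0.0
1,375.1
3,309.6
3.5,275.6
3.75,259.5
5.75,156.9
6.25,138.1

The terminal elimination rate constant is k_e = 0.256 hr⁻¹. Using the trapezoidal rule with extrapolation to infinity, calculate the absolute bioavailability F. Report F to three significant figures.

Trapezoidal AUC_0→6.25 (intranasal spray):
  [0→1]: (0.0+375.1)/2 × 1 = 187.55
  [1→3]: (375.1+309.6)/2 × 2 = 684.7
  [3→3.5]: (309.6+275.6)/2 × 0.5 = 146.3
  [3.5→3.75]: (275.6+259.5)/2 × 0.25 = 66.8875
  [3.75→5.75]: (259.5+156.9)/2 × 2 = 416.4
  [5.75→6.25]: (156.9+138.1)/2 × 0.5 = 73.75
  Sum = 1575.5875 ng/mL·hr
Tail: C_last/k_e = 138.1/0.256 = 539.453
AUC_0→∞ (intranasal spray) = 1575.5875 + 539.453 = 2115.0405 ng/mL·hr
F = (AUC_ev/D_ev)/(AUC_iv/D_iv) = (2115.0405/800)/(1040/200) = 2.6438/5.2 = 0.5084

F = 0.508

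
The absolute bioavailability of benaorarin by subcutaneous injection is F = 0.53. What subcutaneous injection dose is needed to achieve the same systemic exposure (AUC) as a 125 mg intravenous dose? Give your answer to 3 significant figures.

D_subcutaneous = 236 mg

For equal systemic exposure: F × D_ev = D_iv
D_ev = D_iv / F = 125 / 0.53 = 235.849 mg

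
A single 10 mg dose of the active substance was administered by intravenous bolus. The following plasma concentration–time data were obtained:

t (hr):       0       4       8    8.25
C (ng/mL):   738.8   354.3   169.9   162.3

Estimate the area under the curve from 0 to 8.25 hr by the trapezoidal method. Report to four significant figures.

Trapezoidal AUC_0→8.25:
  [0→4]: (738.8+354.3)/2 × 4 = 2186.2
  [4→8]: (354.3+169.9)/2 × 4 = 1048.4
  [8→8.25]: (169.9+162.3)/2 × 0.25 = 41.525
  Sum = 3276.125 ng/mL·hr

AUC = 3276 ng/mL·hr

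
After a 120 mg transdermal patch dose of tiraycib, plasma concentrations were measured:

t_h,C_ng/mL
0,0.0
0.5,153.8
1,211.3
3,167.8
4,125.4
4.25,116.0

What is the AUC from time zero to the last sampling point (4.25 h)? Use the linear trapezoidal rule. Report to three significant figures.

Trapezoidal AUC_0→4.25:
  [0→0.5]: (0.0+153.8)/2 × 0.5 = 38.45
  [0.5→1]: (153.8+211.3)/2 × 0.5 = 91.275
  [1→3]: (211.3+167.8)/2 × 2 = 379.1
  [3→4]: (167.8+125.4)/2 × 1 = 146.6
  [4→4.25]: (125.4+116.0)/2 × 0.25 = 30.175
  Sum = 685.6 ng/mL·h

AUC = 686 ng/mL·h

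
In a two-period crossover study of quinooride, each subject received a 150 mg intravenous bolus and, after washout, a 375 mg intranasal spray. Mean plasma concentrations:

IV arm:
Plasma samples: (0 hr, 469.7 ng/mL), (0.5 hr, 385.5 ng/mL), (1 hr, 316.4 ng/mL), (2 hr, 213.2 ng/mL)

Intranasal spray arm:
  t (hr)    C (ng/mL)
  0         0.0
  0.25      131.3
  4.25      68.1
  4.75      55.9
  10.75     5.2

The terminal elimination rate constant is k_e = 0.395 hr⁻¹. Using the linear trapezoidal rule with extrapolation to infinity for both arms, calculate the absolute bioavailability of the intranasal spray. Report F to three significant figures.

Trapezoidal AUC_0→2 (IV):
  [0→0.5]: (469.7+385.5)/2 × 0.5 = 213.8
  [0.5→1]: (385.5+316.4)/2 × 0.5 = 175.475
  [1→2]: (316.4+213.2)/2 × 1 = 264.8
  Sum = 654.075 ng/mL·hr
IV tail: 213.2/0.395 = 539.747; AUC_iv,0→∞ = 654.075 + 539.747 = 1193.822 ng/mL·hr
Trapezoidal AUC_0→10.75 (intranasal spray):
  [0→0.25]: (0.0+131.3)/2 × 0.25 = 16.4125
  [0.25→4.25]: (131.3+68.1)/2 × 4 = 398.8
  [4.25→4.75]: (68.1+55.9)/2 × 0.5 = 31.0
  [4.75→10.75]: (55.9+5.2)/2 × 6 = 183.3
  Sum = 629.5125 ng/mL·hr
intranasal spray tail: 5.2/0.395 = 13.165; AUC_ev,0→∞ = 629.5125 + 13.165 = 642.6775 ng/mL·hr
F = (AUC_ev/D_ev)/(AUC_iv/D_iv) = (642.6775/375)/(1193.822/150) = 1.71381/7.95881 = 0.2153

F = 0.215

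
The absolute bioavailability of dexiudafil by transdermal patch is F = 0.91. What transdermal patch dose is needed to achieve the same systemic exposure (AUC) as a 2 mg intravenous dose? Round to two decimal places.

For equal systemic exposure: F × D_ev = D_iv
D_ev = D_iv / F = 2 / 0.91 = 2.1978 mg

D_transdermal = 2.20 mg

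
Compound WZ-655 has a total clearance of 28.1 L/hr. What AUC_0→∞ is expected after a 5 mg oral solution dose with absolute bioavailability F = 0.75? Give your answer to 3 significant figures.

AUC_0→∞ = F × Dose / CL
        = 0.75 × 5 / 28.1 = 0.133452 mg/L·hr

AUC = 0.133 mg/L·hr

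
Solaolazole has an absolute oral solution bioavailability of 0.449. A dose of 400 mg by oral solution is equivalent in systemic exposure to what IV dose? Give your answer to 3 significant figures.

D_iv = 180 mg

Systemic exposure from an extravascular dose = F × D_ev, so the equivalent IV dose is F × D_ev.
D_iv = F × D_ev = 0.449 × 400 = 179.6 mg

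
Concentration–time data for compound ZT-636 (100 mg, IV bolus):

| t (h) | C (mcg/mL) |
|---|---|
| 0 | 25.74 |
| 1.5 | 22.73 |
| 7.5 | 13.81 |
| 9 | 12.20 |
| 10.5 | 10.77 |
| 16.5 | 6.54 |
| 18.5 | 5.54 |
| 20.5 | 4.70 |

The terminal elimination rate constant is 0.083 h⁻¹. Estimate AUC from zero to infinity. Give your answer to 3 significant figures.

Trapezoidal AUC_0→20.5:
  [0→1.5]: (25.74+22.73)/2 × 1.5 = 36.3525
  [1.5→7.5]: (22.73+13.81)/2 × 6 = 109.62
  [7.5→9]: (13.81+12.20)/2 × 1.5 = 19.5075
  [9→10.5]: (12.20+10.77)/2 × 1.5 = 17.2275
  [10.5→16.5]: (10.77+6.54)/2 × 6 = 51.93
  [16.5→18.5]: (6.54+5.54)/2 × 2 = 12.08
  [18.5→20.5]: (5.54+4.70)/2 × 2 = 10.24
  Sum = 256.9575 mcg/mL·h
Extrapolated tail: C_last / k_e = 4.70 / 0.083 = 56.627
AUC_0→∞ = 256.9575 + 56.627 = 313.5845 mcg/mL·h

AUC = 314 mcg/mL·h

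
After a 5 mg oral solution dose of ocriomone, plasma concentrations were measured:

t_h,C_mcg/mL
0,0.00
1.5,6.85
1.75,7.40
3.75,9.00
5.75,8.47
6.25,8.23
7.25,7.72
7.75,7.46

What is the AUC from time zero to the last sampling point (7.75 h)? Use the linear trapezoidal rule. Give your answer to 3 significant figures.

AUC = 56.7 mcg/mL·h

Trapezoidal AUC_0→7.75:
  [0→1.5]: (0.00+6.85)/2 × 1.5 = 5.1375
  [1.5→1.75]: (6.85+7.40)/2 × 0.25 = 1.78125
  [1.75→3.75]: (7.40+9.00)/2 × 2 = 16.4
  [3.75→5.75]: (9.00+8.47)/2 × 2 = 17.47
  [5.75→6.25]: (8.47+8.23)/2 × 0.5 = 4.175
  [6.25→7.25]: (8.23+7.72)/2 × 1 = 7.975
  [7.25→7.75]: (7.72+7.46)/2 × 0.5 = 3.795
  Sum = 56.73375 mcg/mL·h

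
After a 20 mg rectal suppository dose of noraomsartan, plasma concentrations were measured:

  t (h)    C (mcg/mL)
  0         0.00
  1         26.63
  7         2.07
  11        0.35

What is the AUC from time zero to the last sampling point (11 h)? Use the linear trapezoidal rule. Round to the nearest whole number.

Trapezoidal AUC_0→11:
  [0→1]: (0.00+26.63)/2 × 1 = 13.315
  [1→7]: (26.63+2.07)/2 × 6 = 86.1
  [7→11]: (2.07+0.35)/2 × 4 = 4.84
  Sum = 104.255 mcg/mL·h

AUC = 104 mcg/mL·h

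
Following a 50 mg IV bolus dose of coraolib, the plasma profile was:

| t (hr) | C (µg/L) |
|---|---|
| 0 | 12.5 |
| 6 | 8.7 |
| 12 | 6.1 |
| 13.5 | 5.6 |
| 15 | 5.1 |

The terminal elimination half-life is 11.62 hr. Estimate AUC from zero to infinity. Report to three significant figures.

Trapezoidal AUC_0→15:
  [0→6]: (12.5+8.7)/2 × 6 = 63.6
  [6→12]: (8.7+6.1)/2 × 6 = 44.4
  [12→13.5]: (6.1+5.6)/2 × 1.5 = 8.775
  [13.5→15]: (5.6+5.1)/2 × 1.5 = 8.025
  Sum = 124.8 µg/L·hr
k_e = ln2 / t½ = 0.693147 / 11.62 = 0.0597 hr^-1
Extrapolated tail: C_last / k_e = 5.1 / 0.0597 = 85.427
AUC_0→∞ = 124.8 + 85.427 = 210.227 µg/L·hr

AUC = 210 µg/L·hr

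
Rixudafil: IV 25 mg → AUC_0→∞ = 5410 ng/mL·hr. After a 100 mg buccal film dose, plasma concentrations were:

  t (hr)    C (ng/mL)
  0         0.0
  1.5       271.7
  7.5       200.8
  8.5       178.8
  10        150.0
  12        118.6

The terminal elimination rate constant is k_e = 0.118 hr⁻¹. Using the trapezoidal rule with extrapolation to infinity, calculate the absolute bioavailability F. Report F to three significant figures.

Trapezoidal AUC_0→12 (buccal film):
  [0→1.5]: (0.0+271.7)/2 × 1.5 = 203.775
  [1.5→7.5]: (271.7+200.8)/2 × 6 = 1417.5
  [7.5→8.5]: (200.8+178.8)/2 × 1 = 189.8
  [8.5→10]: (178.8+150.0)/2 × 1.5 = 246.6
  [10→12]: (150.0+118.6)/2 × 2 = 268.6
  Sum = 2326.275 ng/mL·hr
Tail: C_last/k_e = 118.6/0.118 = 1005.085
AUC_0→∞ (buccal film) = 2326.275 + 1005.085 = 3331.36 ng/mL·hr
F = (AUC_ev/D_ev)/(AUC_iv/D_iv) = (3331.36/100)/(5410/25) = 33.3136/216.4 = 0.1539

F = 0.154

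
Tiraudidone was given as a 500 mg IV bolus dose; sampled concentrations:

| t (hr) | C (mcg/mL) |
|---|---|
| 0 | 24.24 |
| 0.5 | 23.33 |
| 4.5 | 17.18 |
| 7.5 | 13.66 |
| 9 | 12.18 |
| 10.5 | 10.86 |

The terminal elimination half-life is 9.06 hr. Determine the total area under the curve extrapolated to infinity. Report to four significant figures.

AUC = 317.8 mcg/mL·hr

Trapezoidal AUC_0→10.5:
  [0→0.5]: (24.24+23.33)/2 × 0.5 = 11.8925
  [0.5→4.5]: (23.33+17.18)/2 × 4 = 81.02
  [4.5→7.5]: (17.18+13.66)/2 × 3 = 46.26
  [7.5→9]: (13.66+12.18)/2 × 1.5 = 19.38
  [9→10.5]: (12.18+10.86)/2 × 1.5 = 17.28
  Sum = 175.8325 mcg/mL·hr
k_e = ln2 / t½ = 0.693147 / 9.06 = 0.0765 hr^-1
Extrapolated tail: C_last / k_e = 10.86 / 0.0765 = 141.961
AUC_0→∞ = 175.8325 + 141.961 = 317.7935 mcg/mL·hr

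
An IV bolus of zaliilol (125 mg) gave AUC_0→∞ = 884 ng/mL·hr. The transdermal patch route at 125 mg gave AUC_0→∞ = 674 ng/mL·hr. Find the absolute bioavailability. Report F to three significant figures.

F = 0.762

F = (AUC_ev / D_ev) / (AUC_iv / D_iv)
  = (674/125) / (884/125)
  = 5.392 / 7.072 = 0.7624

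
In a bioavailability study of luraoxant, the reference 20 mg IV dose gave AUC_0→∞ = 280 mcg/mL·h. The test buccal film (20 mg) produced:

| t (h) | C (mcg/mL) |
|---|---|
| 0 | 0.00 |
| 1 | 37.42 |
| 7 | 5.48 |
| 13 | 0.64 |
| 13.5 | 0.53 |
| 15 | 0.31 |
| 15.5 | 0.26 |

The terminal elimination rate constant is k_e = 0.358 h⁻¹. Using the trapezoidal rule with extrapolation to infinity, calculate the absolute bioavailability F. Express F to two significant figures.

F = 0.60

Trapezoidal AUC_0→15.5 (buccal film):
  [0→1]: (0.00+37.42)/2 × 1 = 18.71
  [1→7]: (37.42+5.48)/2 × 6 = 128.7
  [7→13]: (5.48+0.64)/2 × 6 = 18.36
  [13→13.5]: (0.64+0.53)/2 × 0.5 = 0.2925
  [13.5→15]: (0.53+0.31)/2 × 1.5 = 0.63
  [15→15.5]: (0.31+0.26)/2 × 0.5 = 0.1425
  Sum = 166.835 mcg/mL·h
Tail: C_last/k_e = 0.26/0.358 = 0.726
AUC_0→∞ (buccal film) = 166.835 + 0.726 = 167.561 mcg/mL·h
F = (AUC_ev/D_ev)/(AUC_iv/D_iv) = (167.561/20)/(280/20) = 8.37805/14 = 0.5984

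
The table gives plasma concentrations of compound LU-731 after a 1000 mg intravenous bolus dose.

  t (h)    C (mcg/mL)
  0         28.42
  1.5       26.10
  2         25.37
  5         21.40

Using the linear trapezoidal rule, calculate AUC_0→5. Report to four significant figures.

Trapezoidal AUC_0→5:
  [0→1.5]: (28.42+26.10)/2 × 1.5 = 40.89
  [1.5→2]: (26.10+25.37)/2 × 0.5 = 12.8675
  [2→5]: (25.37+21.40)/2 × 3 = 70.155
  Sum = 123.9125 mcg/mL·h

AUC = 123.9 mcg/mL·h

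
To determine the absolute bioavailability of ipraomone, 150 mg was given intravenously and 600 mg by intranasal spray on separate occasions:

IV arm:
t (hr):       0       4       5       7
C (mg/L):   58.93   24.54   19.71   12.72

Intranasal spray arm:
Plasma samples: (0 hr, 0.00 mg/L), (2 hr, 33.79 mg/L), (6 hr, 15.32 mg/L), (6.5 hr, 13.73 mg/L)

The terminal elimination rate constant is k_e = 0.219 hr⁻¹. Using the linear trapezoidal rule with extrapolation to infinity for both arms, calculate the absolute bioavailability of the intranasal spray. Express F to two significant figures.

Trapezoidal AUC_0→7 (IV):
  [0→4]: (58.93+24.54)/2 × 4 = 166.94
  [4→5]: (24.54+19.71)/2 × 1 = 22.125
  [5→7]: (19.71+12.72)/2 × 2 = 32.43
  Sum = 221.495 mg/L·hr
IV tail: 12.72/0.219 = 58.082; AUC_iv,0→∞ = 221.495 + 58.082 = 279.577 mg/L·hr
Trapezoidal AUC_0→6.5 (intranasal spray):
  [0→2]: (0.00+33.79)/2 × 2 = 33.79
  [2→6]: (33.79+15.32)/2 × 4 = 98.22
  [6→6.5]: (15.32+13.73)/2 × 0.5 = 7.2625
  Sum = 139.2725 mg/L·hr
intranasal spray tail: 13.73/0.219 = 62.694; AUC_ev,0→∞ = 139.2725 + 62.694 = 201.9665 mg/L·hr
F = (AUC_ev/D_ev)/(AUC_iv/D_iv) = (201.9665/600)/(279.577/150) = 0.336611/1.86385 = 0.1806

F = 0.18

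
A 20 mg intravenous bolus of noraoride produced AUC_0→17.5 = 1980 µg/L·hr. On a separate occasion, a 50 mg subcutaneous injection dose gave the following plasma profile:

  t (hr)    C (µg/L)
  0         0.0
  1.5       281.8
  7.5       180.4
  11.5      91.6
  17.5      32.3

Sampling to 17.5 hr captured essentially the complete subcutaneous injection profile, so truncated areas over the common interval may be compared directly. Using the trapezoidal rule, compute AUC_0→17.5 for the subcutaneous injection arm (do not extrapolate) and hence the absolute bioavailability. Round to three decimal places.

F = 0.508

Trapezoidal AUC_0→17.5 (subcutaneous injection):
  [0→1.5]: (0.0+281.8)/2 × 1.5 = 211.35
  [1.5→7.5]: (281.8+180.4)/2 × 6 = 1386.6
  [7.5→11.5]: (180.4+91.6)/2 × 4 = 544.0
  [11.5→17.5]: (91.6+32.3)/2 × 6 = 371.7
  Sum = 2513.65 µg/L·hr
F = (AUC_ev/D_ev)/(AUC_iv/D_iv) = (2513.65/50)/(1980/20) = 50.273/99 = 0.5078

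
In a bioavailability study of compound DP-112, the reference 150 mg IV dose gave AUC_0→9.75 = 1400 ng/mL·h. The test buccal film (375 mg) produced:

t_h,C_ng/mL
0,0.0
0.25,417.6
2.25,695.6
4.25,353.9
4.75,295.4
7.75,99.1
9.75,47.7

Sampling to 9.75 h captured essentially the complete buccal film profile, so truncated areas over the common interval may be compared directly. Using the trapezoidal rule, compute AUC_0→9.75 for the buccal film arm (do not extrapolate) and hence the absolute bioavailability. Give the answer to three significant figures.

F = 0.890

Trapezoidal AUC_0→9.75 (buccal film):
  [0→0.25]: (0.0+417.6)/2 × 0.25 = 52.2
  [0.25→2.25]: (417.6+695.6)/2 × 2 = 1113.2
  [2.25→4.25]: (695.6+353.9)/2 × 2 = 1049.5
  [4.25→4.75]: (353.9+295.4)/2 × 0.5 = 162.325
  [4.75→7.75]: (295.4+99.1)/2 × 3 = 591.75
  [7.75→9.75]: (99.1+47.7)/2 × 2 = 146.8
  Sum = 3115.775 ng/mL·h
F = (AUC_ev/D_ev)/(AUC_iv/D_iv) = (3115.775/375)/(1400/150) = 8.30873/9.33333 = 0.8902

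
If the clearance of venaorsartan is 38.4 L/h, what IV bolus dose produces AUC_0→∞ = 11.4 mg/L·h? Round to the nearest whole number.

Dose = 438 mg

Dose_iv = CL × AUC_0→∞
     = 38.4 × 11.4 = 437.76 mg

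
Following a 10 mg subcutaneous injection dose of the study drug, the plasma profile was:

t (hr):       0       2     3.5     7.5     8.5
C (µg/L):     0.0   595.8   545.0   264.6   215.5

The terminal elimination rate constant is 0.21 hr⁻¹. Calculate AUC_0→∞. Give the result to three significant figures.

AUC = 4340 µg/L·hr

Trapezoidal AUC_0→8.5:
  [0→2]: (0.0+595.8)/2 × 2 = 595.8
  [2→3.5]: (595.8+545.0)/2 × 1.5 = 855.6
  [3.5→7.5]: (545.0+264.6)/2 × 4 = 1619.2
  [7.5→8.5]: (264.6+215.5)/2 × 1 = 240.05
  Sum = 3310.65 µg/L·hr
Extrapolated tail: C_last / k_e = 215.5 / 0.21 = 1026.190
AUC_0→∞ = 3310.65 + 1026.190 = 4336.84 µg/L·hr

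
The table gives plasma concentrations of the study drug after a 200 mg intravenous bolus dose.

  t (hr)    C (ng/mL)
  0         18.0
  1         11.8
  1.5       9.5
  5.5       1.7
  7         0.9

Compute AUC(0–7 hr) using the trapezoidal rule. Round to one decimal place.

Trapezoidal AUC_0→7:
  [0→1]: (18.0+11.8)/2 × 1 = 14.9
  [1→1.5]: (11.8+9.5)/2 × 0.5 = 5.325
  [1.5→5.5]: (9.5+1.7)/2 × 4 = 22.4
  [5.5→7]: (1.7+0.9)/2 × 1.5 = 1.95
  Sum = 44.575 ng/mL·hr

AUC = 44.6 ng/mL·hr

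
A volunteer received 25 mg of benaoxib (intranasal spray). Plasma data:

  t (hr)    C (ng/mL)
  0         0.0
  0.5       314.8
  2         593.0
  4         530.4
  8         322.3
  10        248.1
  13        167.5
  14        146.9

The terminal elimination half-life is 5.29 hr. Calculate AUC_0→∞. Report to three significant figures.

AUC = 6060 ng/mL·hr

Trapezoidal AUC_0→14:
  [0→0.5]: (0.0+314.8)/2 × 0.5 = 78.7
  [0.5→2]: (314.8+593.0)/2 × 1.5 = 680.85
  [2→4]: (593.0+530.4)/2 × 2 = 1123.4
  [4→8]: (530.4+322.3)/2 × 4 = 1705.4
  [8→10]: (322.3+248.1)/2 × 2 = 570.4
  [10→13]: (248.1+167.5)/2 × 3 = 623.4
  [13→14]: (167.5+146.9)/2 × 1 = 157.2
  Sum = 4939.35 ng/mL·hr
k_e = ln2 / t½ = 0.693147 / 5.29 = 0.1310 hr^-1
Extrapolated tail: C_last / k_e = 146.9 / 0.131 = 1121.374
AUC_0→∞ = 4939.35 + 1121.374 = 6060.724 ng/mL·hr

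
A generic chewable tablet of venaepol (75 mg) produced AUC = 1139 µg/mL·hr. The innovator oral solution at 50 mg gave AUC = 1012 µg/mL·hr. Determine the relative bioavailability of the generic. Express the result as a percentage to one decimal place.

F_rel = (AUC_test/D_test) / (AUC_ref/D_ref)
      = (1139/75) / (1012/50)
      = 15.1867 / 20.24 = 0.7503 = 75.03%

F_rel = 75.0%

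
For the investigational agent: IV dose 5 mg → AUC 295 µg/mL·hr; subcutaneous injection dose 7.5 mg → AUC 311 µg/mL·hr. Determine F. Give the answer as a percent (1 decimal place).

F = (AUC_ev / D_ev) / (AUC_iv / D_iv)
  = (311/7.5) / (295/5)
  = 41.4667 / 59 = 0.7028
  = 70.28%

F = 70.3%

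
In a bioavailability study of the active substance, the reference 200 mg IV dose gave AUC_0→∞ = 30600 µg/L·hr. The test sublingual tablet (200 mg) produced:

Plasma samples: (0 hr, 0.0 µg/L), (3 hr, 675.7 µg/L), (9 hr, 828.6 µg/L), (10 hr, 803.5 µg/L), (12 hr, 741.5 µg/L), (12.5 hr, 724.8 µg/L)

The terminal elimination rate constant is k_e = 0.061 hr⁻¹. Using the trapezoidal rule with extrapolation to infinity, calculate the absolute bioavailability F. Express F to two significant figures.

Trapezoidal AUC_0→12.5 (sublingual tablet):
  [0→3]: (0.0+675.7)/2 × 3 = 1013.55
  [3→9]: (675.7+828.6)/2 × 6 = 4512.9
  [9→10]: (828.6+803.5)/2 × 1 = 816.05
  [10→12]: (803.5+741.5)/2 × 2 = 1545.0
  [12→12.5]: (741.5+724.8)/2 × 0.5 = 366.575
  Sum = 8254.075 µg/L·hr
Tail: C_last/k_e = 724.8/0.061 = 11881.967
AUC_0→∞ (sublingual tablet) = 8254.075 + 11881.967 = 20136.042 µg/L·hr
F = (AUC_ev/D_ev)/(AUC_iv/D_iv) = (20136.042/200)/(30600/200) = 100.68021/153 = 0.6580

F = 0.66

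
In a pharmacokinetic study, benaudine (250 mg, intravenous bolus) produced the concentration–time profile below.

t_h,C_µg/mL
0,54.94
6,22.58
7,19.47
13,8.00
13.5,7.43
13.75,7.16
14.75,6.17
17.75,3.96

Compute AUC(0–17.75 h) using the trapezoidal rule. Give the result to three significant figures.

AUC = 364 µg/mL·h

Trapezoidal AUC_0→17.75:
  [0→6]: (54.94+22.58)/2 × 6 = 232.56
  [6→7]: (22.58+19.47)/2 × 1 = 21.025
  [7→13]: (19.47+8.00)/2 × 6 = 82.41
  [13→13.5]: (8.00+7.43)/2 × 0.5 = 3.8575
  [13.5→13.75]: (7.43+7.16)/2 × 0.25 = 1.82375
  [13.75→14.75]: (7.16+6.17)/2 × 1 = 6.665
  [14.75→17.75]: (6.17+3.96)/2 × 3 = 15.195
  Sum = 363.53625 µg/mL·h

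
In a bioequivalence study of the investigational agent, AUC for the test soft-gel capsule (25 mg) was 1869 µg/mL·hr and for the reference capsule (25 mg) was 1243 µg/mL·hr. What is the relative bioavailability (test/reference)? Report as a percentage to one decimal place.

F_rel = 150.4%

F_rel = (AUC_test/D_test) / (AUC_ref/D_ref)
      = (1869/25) / (1243/25)
      = 74.76 / 49.72 = 1.5036 = 150.36%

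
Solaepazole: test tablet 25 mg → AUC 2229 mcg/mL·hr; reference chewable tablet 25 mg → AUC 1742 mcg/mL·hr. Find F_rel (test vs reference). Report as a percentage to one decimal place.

F_rel = (AUC_test/D_test) / (AUC_ref/D_ref)
      = (2229/25) / (1742/25)
      = 89.16 / 69.68 = 1.2796 = 127.96%

F_rel = 128.0%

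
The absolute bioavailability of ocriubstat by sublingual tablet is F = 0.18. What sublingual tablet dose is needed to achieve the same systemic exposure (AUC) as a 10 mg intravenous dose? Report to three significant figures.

D_sublingual = 55.6 mg

For equal systemic exposure: F × D_ev = D_iv
D_ev = D_iv / F = 10 / 0.18 = 55.5556 mg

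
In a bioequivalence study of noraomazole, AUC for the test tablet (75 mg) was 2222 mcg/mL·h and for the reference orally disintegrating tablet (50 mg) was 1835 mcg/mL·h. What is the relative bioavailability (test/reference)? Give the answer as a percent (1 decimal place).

F_rel = (AUC_test/D_test) / (AUC_ref/D_ref)
      = (2222/75) / (1835/50)
      = 29.6267 / 36.7 = 0.8073 = 80.73%

F_rel = 80.7%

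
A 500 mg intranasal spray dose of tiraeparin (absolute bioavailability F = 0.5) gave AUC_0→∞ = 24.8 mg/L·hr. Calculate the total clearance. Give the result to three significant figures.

CL = 10.1 L/hr

CL = F × Dose / AUC_0→∞
   = 0.5 × 500 / 24.8 = 10.0806 L/hr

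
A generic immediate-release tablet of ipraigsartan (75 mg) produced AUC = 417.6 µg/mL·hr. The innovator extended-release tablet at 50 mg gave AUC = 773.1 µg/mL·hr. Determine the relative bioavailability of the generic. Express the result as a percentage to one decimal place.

F_rel = 36.0%

F_rel = (AUC_test/D_test) / (AUC_ref/D_ref)
      = (417.6/75) / (773.1/50)
      = 5.568 / 15.462 = 0.3601 = 36.01%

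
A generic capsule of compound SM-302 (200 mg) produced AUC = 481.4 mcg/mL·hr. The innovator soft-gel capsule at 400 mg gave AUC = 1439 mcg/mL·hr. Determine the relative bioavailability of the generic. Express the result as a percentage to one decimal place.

F_rel = (AUC_test/D_test) / (AUC_ref/D_ref)
      = (481.4/200) / (1439/400)
      = 2.407 / 3.5975 = 0.6691 = 66.91%

F_rel = 66.9%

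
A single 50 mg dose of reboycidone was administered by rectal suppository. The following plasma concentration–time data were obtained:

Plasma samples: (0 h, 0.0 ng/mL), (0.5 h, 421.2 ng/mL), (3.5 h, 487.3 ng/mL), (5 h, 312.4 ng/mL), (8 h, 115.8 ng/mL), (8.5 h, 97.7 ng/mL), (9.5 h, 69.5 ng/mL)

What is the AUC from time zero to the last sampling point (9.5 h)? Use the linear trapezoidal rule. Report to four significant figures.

AUC = 2847 ng/mL·h

Trapezoidal AUC_0→9.5:
  [0→0.5]: (0.0+421.2)/2 × 0.5 = 105.3
  [0.5→3.5]: (421.2+487.3)/2 × 3 = 1362.75
  [3.5→5]: (487.3+312.4)/2 × 1.5 = 599.775
  [5→8]: (312.4+115.8)/2 × 3 = 642.3
  [8→8.5]: (115.8+97.7)/2 × 0.5 = 53.375
  [8.5→9.5]: (97.7+69.5)/2 × 1 = 83.6
  Sum = 2847.1 ng/mL·h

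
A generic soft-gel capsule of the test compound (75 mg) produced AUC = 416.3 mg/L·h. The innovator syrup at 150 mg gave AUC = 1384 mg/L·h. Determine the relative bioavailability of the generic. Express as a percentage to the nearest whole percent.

F_rel = (AUC_test/D_test) / (AUC_ref/D_ref)
      = (416.3/75) / (1384/150)
      = 5.55067 / 9.22667 = 0.6016 = 60.16%

F_rel = 60%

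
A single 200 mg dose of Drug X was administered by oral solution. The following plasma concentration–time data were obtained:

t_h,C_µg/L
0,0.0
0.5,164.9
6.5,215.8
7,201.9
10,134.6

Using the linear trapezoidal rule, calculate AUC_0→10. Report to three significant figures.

Trapezoidal AUC_0→10:
  [0→0.5]: (0.0+164.9)/2 × 0.5 = 41.225
  [0.5→6.5]: (164.9+215.8)/2 × 6 = 1142.1
  [6.5→7]: (215.8+201.9)/2 × 0.5 = 104.425
  [7→10]: (201.9+134.6)/2 × 3 = 504.75
  Sum = 1792.5 µg/L·h

AUC = 1790 µg/L·h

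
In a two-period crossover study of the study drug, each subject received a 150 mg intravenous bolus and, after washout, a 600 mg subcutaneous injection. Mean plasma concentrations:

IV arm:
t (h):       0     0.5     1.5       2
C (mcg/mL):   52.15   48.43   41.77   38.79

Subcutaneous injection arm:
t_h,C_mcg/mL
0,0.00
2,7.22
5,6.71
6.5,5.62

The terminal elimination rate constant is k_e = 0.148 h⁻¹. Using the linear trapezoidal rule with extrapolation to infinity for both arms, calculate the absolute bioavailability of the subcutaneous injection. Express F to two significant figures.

Trapezoidal AUC_0→2 (IV):
  [0→0.5]: (52.15+48.43)/2 × 0.5 = 25.145
  [0.5→1.5]: (48.43+41.77)/2 × 1 = 45.1
  [1.5→2]: (41.77+38.79)/2 × 0.5 = 20.14
  Sum = 90.385 mcg/mL·h
IV tail: 38.79/0.148 = 262.095; AUC_iv,0→∞ = 90.385 + 262.095 = 352.48 mcg/mL·h
Trapezoidal AUC_0→6.5 (subcutaneous injection):
  [0→2]: (0.00+7.22)/2 × 2 = 7.22
  [2→5]: (7.22+6.71)/2 × 3 = 20.895
  [5→6.5]: (6.71+5.62)/2 × 1.5 = 9.2475
  Sum = 37.3625 mcg/mL·h
subcutaneous injection tail: 5.62/0.148 = 37.973; AUC_ev,0→∞ = 37.3625 + 37.973 = 75.3355 mcg/mL·h
F = (AUC_ev/D_ev)/(AUC_iv/D_iv) = (75.3355/600)/(352.48/150) = 0.125559/2.34987 = 0.0534

F = 0.053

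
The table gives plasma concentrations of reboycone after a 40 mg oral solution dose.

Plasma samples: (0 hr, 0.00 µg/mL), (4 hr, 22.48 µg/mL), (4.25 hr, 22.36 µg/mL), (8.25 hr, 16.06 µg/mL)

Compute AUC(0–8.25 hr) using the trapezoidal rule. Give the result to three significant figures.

Trapezoidal AUC_0→8.25:
  [0→4]: (0.00+22.48)/2 × 4 = 44.96
  [4→4.25]: (22.48+22.36)/2 × 0.25 = 5.605
  [4.25→8.25]: (22.36+16.06)/2 × 4 = 76.84
  Sum = 127.405 µg/mL·hr

AUC = 127 µg/mL·hr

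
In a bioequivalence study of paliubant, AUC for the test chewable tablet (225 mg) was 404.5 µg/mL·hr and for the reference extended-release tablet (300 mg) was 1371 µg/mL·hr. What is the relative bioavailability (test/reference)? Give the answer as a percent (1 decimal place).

F_rel = (AUC_test/D_test) / (AUC_ref/D_ref)
      = (404.5/225) / (1371/300)
      = 1.79778 / 4.57 = 0.3934 = 39.34%

F_rel = 39.3%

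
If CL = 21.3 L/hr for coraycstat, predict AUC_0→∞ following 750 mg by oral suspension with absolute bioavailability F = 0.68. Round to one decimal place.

AUC = 23.9 mg/L·hr

AUC_0→∞ = F × Dose / CL
        = 0.68 × 750 / 21.3 = 23.9437 mg/L·hr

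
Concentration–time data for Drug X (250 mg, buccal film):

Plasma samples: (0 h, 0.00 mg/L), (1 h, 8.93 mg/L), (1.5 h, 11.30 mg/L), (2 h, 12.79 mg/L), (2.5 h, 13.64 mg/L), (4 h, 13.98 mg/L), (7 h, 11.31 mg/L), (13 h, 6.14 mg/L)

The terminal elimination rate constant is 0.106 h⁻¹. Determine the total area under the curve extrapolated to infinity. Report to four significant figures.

AUC = 191.1 mg/L·h

Trapezoidal AUC_0→13:
  [0→1]: (0.00+8.93)/2 × 1 = 4.465
  [1→1.5]: (8.93+11.30)/2 × 0.5 = 5.0575
  [1.5→2]: (11.30+12.79)/2 × 0.5 = 6.0225
  [2→2.5]: (12.79+13.64)/2 × 0.5 = 6.6075
  [2.5→4]: (13.64+13.98)/2 × 1.5 = 20.715
  [4→7]: (13.98+11.31)/2 × 3 = 37.935
  [7→13]: (11.31+6.14)/2 × 6 = 52.35
  Sum = 133.1525 mg/L·h
Extrapolated tail: C_last / k_e = 6.14 / 0.106 = 57.925
AUC_0→∞ = 133.1525 + 57.925 = 191.0775 mg/L·h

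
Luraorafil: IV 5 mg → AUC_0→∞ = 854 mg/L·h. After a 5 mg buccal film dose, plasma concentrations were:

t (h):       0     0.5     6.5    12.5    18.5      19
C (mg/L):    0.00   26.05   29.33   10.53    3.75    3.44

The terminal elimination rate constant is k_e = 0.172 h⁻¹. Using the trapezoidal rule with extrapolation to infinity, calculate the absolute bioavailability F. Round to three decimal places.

Trapezoidal AUC_0→19 (buccal film):
  [0→0.5]: (0.00+26.05)/2 × 0.5 = 6.5125
  [0.5→6.5]: (26.05+29.33)/2 × 6 = 166.14
  [6.5→12.5]: (29.33+10.53)/2 × 6 = 119.58
  [12.5→18.5]: (10.53+3.75)/2 × 6 = 42.84
  [18.5→19]: (3.75+3.44)/2 × 0.5 = 1.7975
  Sum = 336.87 mg/L·h
Tail: C_last/k_e = 3.44/0.172 = 20.000
AUC_0→∞ (buccal film) = 336.87 + 20.000 = 356.87 mg/L·h
F = (AUC_ev/D_ev)/(AUC_iv/D_iv) = (356.87/5)/(854/5) = 71.374/170.8 = 0.4179

F = 0.418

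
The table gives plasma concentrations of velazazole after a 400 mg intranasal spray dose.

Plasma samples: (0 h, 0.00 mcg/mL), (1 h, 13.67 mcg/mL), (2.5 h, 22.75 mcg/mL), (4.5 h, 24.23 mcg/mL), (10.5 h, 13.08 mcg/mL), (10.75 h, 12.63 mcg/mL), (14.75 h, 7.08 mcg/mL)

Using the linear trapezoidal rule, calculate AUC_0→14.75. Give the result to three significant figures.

Trapezoidal AUC_0→14.75:
  [0→1]: (0.00+13.67)/2 × 1 = 6.835
  [1→2.5]: (13.67+22.75)/2 × 1.5 = 27.315
  [2.5→4.5]: (22.75+24.23)/2 × 2 = 46.98
  [4.5→10.5]: (24.23+13.08)/2 × 6 = 111.93
  [10.5→10.75]: (13.08+12.63)/2 × 0.25 = 3.21375
  [10.75→14.75]: (12.63+7.08)/2 × 4 = 39.42
  Sum = 235.69375 mcg/mL·h

AUC = 236 mcg/mL·h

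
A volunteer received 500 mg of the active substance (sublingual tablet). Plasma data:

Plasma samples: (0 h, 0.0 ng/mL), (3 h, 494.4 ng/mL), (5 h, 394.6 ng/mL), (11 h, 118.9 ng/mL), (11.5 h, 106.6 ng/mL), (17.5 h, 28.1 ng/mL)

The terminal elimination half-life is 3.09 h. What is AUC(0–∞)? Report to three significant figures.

Trapezoidal AUC_0→17.5:
  [0→3]: (0.0+494.4)/2 × 3 = 741.6
  [3→5]: (494.4+394.6)/2 × 2 = 889.0
  [5→11]: (394.6+118.9)/2 × 6 = 1540.5
  [11→11.5]: (118.9+106.6)/2 × 0.5 = 56.375
  [11.5→17.5]: (106.6+28.1)/2 × 6 = 404.1
  Sum = 3631.575 ng/mL·h
k_e = ln2 / t½ = 0.693147 / 3.09 = 0.2243 h^-1
Extrapolated tail: C_last / k_e = 28.1 / 0.2243 = 125.279
AUC_0→∞ = 3631.575 + 125.279 = 3756.854 ng/mL·h

AUC = 3760 ng/mL·h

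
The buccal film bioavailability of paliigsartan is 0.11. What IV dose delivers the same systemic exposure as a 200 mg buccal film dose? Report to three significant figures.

Systemic exposure from an extravascular dose = F × D_ev, so the equivalent IV dose is F × D_ev.
D_iv = F × D_ev = 0.11 × 200 = 22 mg

D_iv = 22.0 mg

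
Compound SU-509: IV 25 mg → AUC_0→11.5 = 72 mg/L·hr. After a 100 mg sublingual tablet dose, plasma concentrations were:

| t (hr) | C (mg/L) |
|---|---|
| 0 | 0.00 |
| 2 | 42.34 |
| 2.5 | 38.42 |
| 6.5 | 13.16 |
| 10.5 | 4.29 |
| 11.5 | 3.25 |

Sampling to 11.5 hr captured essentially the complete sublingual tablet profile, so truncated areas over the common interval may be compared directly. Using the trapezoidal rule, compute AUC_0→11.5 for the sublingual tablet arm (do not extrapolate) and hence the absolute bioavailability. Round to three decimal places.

Trapezoidal AUC_0→11.5 (sublingual tablet):
  [0→2]: (0.00+42.34)/2 × 2 = 42.34
  [2→2.5]: (42.34+38.42)/2 × 0.5 = 20.19
  [2.5→6.5]: (38.42+13.16)/2 × 4 = 103.16
  [6.5→10.5]: (13.16+4.29)/2 × 4 = 34.9
  [10.5→11.5]: (4.29+3.25)/2 × 1 = 3.77
  Sum = 204.36 mg/L·hr
F = (AUC_ev/D_ev)/(AUC_iv/D_iv) = (204.36/100)/(72/25) = 2.0436/2.88 = 0.7096

F = 0.710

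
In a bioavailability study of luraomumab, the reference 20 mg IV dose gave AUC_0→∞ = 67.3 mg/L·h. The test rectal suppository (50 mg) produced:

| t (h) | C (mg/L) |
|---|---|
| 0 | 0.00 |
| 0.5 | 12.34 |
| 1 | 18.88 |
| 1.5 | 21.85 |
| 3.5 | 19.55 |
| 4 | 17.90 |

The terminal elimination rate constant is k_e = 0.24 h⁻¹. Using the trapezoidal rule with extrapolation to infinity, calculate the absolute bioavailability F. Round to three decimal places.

Trapezoidal AUC_0→4 (rectal suppository):
  [0→0.5]: (0.00+12.34)/2 × 0.5 = 3.085
  [0.5→1]: (12.34+18.88)/2 × 0.5 = 7.805
  [1→1.5]: (18.88+21.85)/2 × 0.5 = 10.1825
  [1.5→3.5]: (21.85+19.55)/2 × 2 = 41.4
  [3.5→4]: (19.55+17.90)/2 × 0.5 = 9.3625
  Sum = 71.835 mg/L·h
Tail: C_last/k_e = 17.90/0.24 = 74.583
AUC_0→∞ (rectal suppository) = 71.835 + 74.583 = 146.418 mg/L·h
F = (AUC_ev/D_ev)/(AUC_iv/D_iv) = (146.418/50)/(67.3/20) = 2.92836/3.365 = 0.8702

F = 0.870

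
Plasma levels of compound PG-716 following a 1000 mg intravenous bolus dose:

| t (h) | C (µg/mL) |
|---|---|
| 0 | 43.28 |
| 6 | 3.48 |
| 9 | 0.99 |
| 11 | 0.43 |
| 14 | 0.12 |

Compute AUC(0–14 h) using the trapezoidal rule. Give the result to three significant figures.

Trapezoidal AUC_0→14:
  [0→6]: (43.28+3.48)/2 × 6 = 140.28
  [6→9]: (3.48+0.99)/2 × 3 = 6.705
  [9→11]: (0.99+0.43)/2 × 2 = 1.42
  [11→14]: (0.43+0.12)/2 × 3 = 0.825
  Sum = 149.23 µg/mL·h

AUC = 149 µg/mL·h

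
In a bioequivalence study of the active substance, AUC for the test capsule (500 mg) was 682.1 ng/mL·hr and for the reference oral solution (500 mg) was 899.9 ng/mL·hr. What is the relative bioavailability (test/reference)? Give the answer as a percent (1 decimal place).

F_rel = 75.8%

F_rel = (AUC_test/D_test) / (AUC_ref/D_ref)
      = (682.1/500) / (899.9/500)
      = 1.3642 / 1.7998 = 0.7580 = 75.80%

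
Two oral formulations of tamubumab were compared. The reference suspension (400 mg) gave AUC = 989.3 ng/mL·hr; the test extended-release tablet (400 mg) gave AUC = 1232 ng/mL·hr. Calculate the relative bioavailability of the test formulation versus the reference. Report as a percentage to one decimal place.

F_rel = (AUC_test/D_test) / (AUC_ref/D_ref)
      = (1232/400) / (989.3/400)
      = 3.08 / 2.47325 = 1.2453 = 124.53%

F_rel = 124.5%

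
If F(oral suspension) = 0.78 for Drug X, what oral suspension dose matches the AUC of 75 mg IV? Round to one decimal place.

For equal systemic exposure: F × D_ev = D_iv
D_ev = D_iv / F = 75 / 0.78 = 96.1538 mg

D_oral = 96.2 mg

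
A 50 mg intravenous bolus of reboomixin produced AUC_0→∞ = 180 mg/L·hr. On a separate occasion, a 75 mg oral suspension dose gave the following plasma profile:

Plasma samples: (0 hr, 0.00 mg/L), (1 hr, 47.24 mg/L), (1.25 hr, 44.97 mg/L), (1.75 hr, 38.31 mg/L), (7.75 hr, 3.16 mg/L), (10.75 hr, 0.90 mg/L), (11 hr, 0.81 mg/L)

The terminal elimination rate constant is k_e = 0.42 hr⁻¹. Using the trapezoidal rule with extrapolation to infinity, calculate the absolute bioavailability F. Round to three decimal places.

Trapezoidal AUC_0→11 (oral suspension):
  [0→1]: (0.00+47.24)/2 × 1 = 23.62
  [1→1.25]: (47.24+44.97)/2 × 0.25 = 11.52625
  [1.25→1.75]: (44.97+38.31)/2 × 0.5 = 20.82
  [1.75→7.75]: (38.31+3.16)/2 × 6 = 124.41
  [7.75→10.75]: (3.16+0.90)/2 × 3 = 6.09
  [10.75→11]: (0.90+0.81)/2 × 0.25 = 0.21375
  Sum = 186.68 mg/L·hr
Tail: C_last/k_e = 0.81/0.42 = 1.929
AUC_0→∞ (oral suspension) = 186.68 + 1.929 = 188.609 mg/L·hr
F = (AUC_ev/D_ev)/(AUC_iv/D_iv) = (188.609/75)/(180/50) = 2.51479/3.6 = 0.6986

F = 0.699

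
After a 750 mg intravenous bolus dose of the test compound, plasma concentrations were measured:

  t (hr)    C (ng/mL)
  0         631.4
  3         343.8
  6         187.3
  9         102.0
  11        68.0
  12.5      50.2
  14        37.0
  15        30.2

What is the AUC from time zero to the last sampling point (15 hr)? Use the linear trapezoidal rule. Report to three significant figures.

AUC = 3050 ng/mL·hr

Trapezoidal AUC_0→15:
  [0→3]: (631.4+343.8)/2 × 3 = 1462.8
  [3→6]: (343.8+187.3)/2 × 3 = 796.65
  [6→9]: (187.3+102.0)/2 × 3 = 433.95
  [9→11]: (102.0+68.0)/2 × 2 = 170.0
  [11→12.5]: (68.0+50.2)/2 × 1.5 = 88.65
  [12.5→14]: (50.2+37.0)/2 × 1.5 = 65.4
  [14→15]: (37.0+30.2)/2 × 1 = 33.6
  Sum = 3051.05 ng/mL·hr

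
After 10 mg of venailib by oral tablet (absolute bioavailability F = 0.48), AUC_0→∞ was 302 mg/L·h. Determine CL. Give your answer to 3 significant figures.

CL = 0.0159 L/h

CL = F × Dose / AUC_0→∞
   = 0.48 × 10 / 302 = 0.015894 L/h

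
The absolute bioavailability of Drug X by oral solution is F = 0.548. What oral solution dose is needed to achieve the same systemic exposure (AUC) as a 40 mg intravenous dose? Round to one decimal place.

For equal systemic exposure: F × D_ev = D_iv
D_ev = D_iv / F = 40 / 0.548 = 72.9927 mg

D_oral = 73.0 mg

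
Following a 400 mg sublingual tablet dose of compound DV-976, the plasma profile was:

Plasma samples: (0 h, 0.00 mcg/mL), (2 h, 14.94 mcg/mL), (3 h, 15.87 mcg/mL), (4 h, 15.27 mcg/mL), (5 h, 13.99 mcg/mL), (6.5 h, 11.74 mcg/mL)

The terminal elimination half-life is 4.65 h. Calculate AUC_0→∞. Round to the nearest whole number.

Trapezoidal AUC_0→6.5:
  [0→2]: (0.00+14.94)/2 × 2 = 14.94
  [2→3]: (14.94+15.87)/2 × 1 = 15.405
  [3→4]: (15.87+15.27)/2 × 1 = 15.57
  [4→5]: (15.27+13.99)/2 × 1 = 14.63
  [5→6.5]: (13.99+11.74)/2 × 1.5 = 19.2975
  Sum = 79.8425 mcg/mL·h
k_e = ln2 / t½ = 0.693147 / 4.65 = 0.1491 h^-1
Extrapolated tail: C_last / k_e = 11.74 / 0.1491 = 78.739
AUC_0→∞ = 79.8425 + 78.739 = 158.5815 mcg/mL·h

AUC = 159 mcg/mL·h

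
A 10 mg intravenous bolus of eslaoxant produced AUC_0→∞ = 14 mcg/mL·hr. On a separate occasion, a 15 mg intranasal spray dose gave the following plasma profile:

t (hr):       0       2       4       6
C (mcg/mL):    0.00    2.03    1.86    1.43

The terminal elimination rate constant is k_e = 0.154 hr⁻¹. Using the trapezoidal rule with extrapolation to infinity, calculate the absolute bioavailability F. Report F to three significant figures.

F = 0.881

Trapezoidal AUC_0→6 (intranasal spray):
  [0→2]: (0.00+2.03)/2 × 2 = 2.03
  [2→4]: (2.03+1.86)/2 × 2 = 3.89
  [4→6]: (1.86+1.43)/2 × 2 = 3.29
  Sum = 9.21 mcg/mL·hr
Tail: C_last/k_e = 1.43/0.154 = 9.286
AUC_0→∞ (intranasal spray) = 9.21 + 9.286 = 18.496 mcg/mL·hr
F = (AUC_ev/D_ev)/(AUC_iv/D_iv) = (18.496/15)/(14/10) = 1.23307/1.4 = 0.8808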